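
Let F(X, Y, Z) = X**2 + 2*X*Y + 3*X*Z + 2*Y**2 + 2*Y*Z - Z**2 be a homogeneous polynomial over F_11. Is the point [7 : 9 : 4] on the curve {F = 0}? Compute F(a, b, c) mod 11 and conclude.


F(7,9,4) ≡ 4 (mod 11); P is NOT on the curve.

Evaluate F(7, 9, 4) term-by-term (mod 11).
  X**2 ↦ 1·49·1·1 = 49
  2*X*Y ↦ 2·7·9·1 = 126
  3*X*Z ↦ 3·7·1·4 = 84
  2*Y**2 ↦ 2·1·81·1 = 162
  2*Y*Z ↦ 2·1·9·4 = 72
  -Z**2 ↦ -1·1·1·16 = -16
Sum: F(7, 9, 4) = (49) + (126) + (84) + (162) + (72) + (-16) = 477.
Reducing mod 11: 477 ≡ 4 (mod 11).
Since F(a, b, c) ≡ 4 ≠ 0 (mod 11), P does NOT lie on the curve.


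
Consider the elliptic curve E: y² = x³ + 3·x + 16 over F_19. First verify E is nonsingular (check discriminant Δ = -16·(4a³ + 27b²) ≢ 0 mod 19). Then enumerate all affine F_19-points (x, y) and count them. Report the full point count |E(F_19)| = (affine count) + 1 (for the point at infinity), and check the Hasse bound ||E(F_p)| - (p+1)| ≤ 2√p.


Affine points = {(0, 4), (0, 15), (1, 1), (1, 18), (2, 7), (2, 12), (4, 4), (4, 15), (5, 2), (5, 17), (7, 0), (8, 1), (8, 18), (10, 1), (10, 18), (14, 3), (14, 16), (15, 4), (15, 15)}; affine count = 19; |E(F_19)| = 20.

Discriminant check: Δ ∝ 4a³ + 27b² = 4·3³ + 27·16² = 4·27 + 27·256 ≡ 9 (mod 19). Nonzero ⇒ E is nonsingular.
For each x ∈ F_19, compute rhs = x³ + 3·x + 16 mod 19, then count y ∈ F_19 with y² ≡ rhs.
  x = 0: rhs = 16, matching y values: 4, 15 (2 points).
  x = 1: rhs = 1, matching y values: 1, 18 (2 points).
  x = 2: rhs = 11, matching y values: 7, 12 (2 points).
  x = 3: rhs = 14, matching y values: none (0 points).
  x = 4: rhs = 16, matching y values: 4, 15 (2 points).
  x = 5: rhs = 4, matching y values: 2, 17 (2 points).
  x = 6: rhs = 3, matching y values: none (0 points).
  x = 7: rhs = 0, matching y values: 0 (1 points).
  x = 8: rhs = 1, matching y values: 1, 18 (2 points).
  x = 9: rhs = 12, matching y values: none (0 points).
  x = 10: rhs = 1, matching y values: 1, 18 (2 points).
  x = 11: rhs = 12, matching y values: none (0 points).
  x = 12: rhs = 13, matching y values: none (0 points).
  x = 13: rhs = 10, matching y values: none (0 points).
  x = 14: rhs = 9, matching y values: 3, 16 (2 points).
  x = 15: rhs = 16, matching y values: 4, 15 (2 points).
  x = 16: rhs = 18, matching y values: none (0 points).
  x = 17: rhs = 2, matching y values: none (0 points).
  x = 18: rhs = 12, matching y values: none (0 points).
Total affine count: 19.
Full point count |E(F_19)| = 19 + 1 = 20.
Hasse bound: |20 − (19+1)| = |0| = 0 ≤ 2√19 ≈ 8.7178 ✓.


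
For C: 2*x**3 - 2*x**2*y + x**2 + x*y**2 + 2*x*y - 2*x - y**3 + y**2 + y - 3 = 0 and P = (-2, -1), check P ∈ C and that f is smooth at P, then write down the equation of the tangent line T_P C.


Tangent line at P: 9*x - 12*y + 6 = 0.

Step 1: f(-2, -1) = 0, so P lies on C.
Step 2: partial derivatives
  f_x(x, y) = 6*x**2 - 4*x*y + 2*x + y**2 + 2*y - 2, f_y(x, y) = -2*x**2 + 2*x*y + 2*x - 3*y**2 + 2*y + 1.
  f_x(P) = 9, f_y(P) = -12 (gradient nonzero, so P is smooth).
Step 3: tangent line at P: 9·(x − -2) + -12·(y − -1) = 0.
Expanding: 9*x - 12*y + 6 = 0.


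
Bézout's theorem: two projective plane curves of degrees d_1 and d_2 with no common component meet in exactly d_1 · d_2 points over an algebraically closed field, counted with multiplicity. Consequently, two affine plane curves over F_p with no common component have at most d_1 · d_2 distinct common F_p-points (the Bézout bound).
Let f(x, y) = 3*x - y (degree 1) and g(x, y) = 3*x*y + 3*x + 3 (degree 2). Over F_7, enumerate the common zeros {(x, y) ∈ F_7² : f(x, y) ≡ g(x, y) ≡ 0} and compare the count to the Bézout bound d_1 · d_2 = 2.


Common zeros: ∅; count = 0; Bézout bound = 2.

deg(f) = 1, deg(g) = 2, so Bézout bound = 2.
Scan x ∈ F_7. For each x, list the y ∈ F_7 with f(x, y) ≡ 0 and those with g(x, y) ≡ 0 (mod 7); the common zeros in that column are the intersection.
  x = 0: f ≡ 0 at y ∈ {0}; g ≡ 0 at y ∈ ∅; common: ∅.
  x = 1: f ≡ 0 at y ∈ {3}; g ≡ 0 at y ∈ {5}; common: ∅.
  x = 2: f ≡ 0 at y ∈ {6}; g ≡ 0 at y ∈ {2}; common: ∅.
  x = 3: f ≡ 0 at y ∈ {2}; g ≡ 0 at y ∈ {1}; common: ∅.
  x = 4: f ≡ 0 at y ∈ {5}; g ≡ 0 at y ∈ {4}; common: ∅.
  x = 5: f ≡ 0 at y ∈ {1}; g ≡ 0 at y ∈ {3}; common: ∅.
  x = 6: f ≡ 0 at y ∈ {4}; g ≡ 0 at y ∈ {0}; common: ∅.
Collecting: common zeros = ∅, so the count is 0.
Comparison with the Bézout bound: 0 ≤ 2 = deg(f)·deg(g), as expected for curves with no common component (the affine F_7-count falls short of the bound because intersections may lie at infinity, over extension fields, or carry multiplicity).


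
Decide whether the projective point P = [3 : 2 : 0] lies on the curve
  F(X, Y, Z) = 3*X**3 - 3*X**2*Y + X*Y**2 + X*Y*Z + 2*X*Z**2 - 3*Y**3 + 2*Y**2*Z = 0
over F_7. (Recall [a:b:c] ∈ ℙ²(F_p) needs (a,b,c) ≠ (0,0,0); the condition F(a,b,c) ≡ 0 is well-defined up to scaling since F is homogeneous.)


F(3,2,0) ≡ 1 (mod 7); P is NOT on the curve.

Evaluate F(3, 2, 0) term-by-term (mod 7).
  3*X**3 ↦ 3·27·1·1 = 81
  -3*X**2*Y ↦ -3·9·2·1 = -54
  X*Y**2 ↦ 1·3·4·1 = 12
  X*Y*Z ↦ 1·3·2·0 = 0
  2*X*Z**2 ↦ 2·3·1·0 = 0
  -3*Y**3 ↦ -3·1·8·1 = -24
  2*Y**2*Z ↦ 2·1·4·0 = 0
Sum: F(3, 2, 0) = (81) + (-54) + (12) + (0) + (0) + (-24) + (0) = 15.
Reducing mod 7: 15 ≡ 1 (mod 7).
Since F(a, b, c) ≡ 1 ≠ 0 (mod 7), P does NOT lie on the curve.


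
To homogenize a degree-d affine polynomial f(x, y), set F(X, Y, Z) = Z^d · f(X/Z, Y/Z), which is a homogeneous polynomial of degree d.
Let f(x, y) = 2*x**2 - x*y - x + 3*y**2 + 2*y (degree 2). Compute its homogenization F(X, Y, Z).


F(X, Y, Z) = 2*X**2 - X*Y - X*Z + 3*Y**2 + 2*Y*Z

deg(f) = 2.
Substitute x = X/Z, y = Y/Z into f, then multiply by Z^2.
  monomial 2·x^2·y^0 ↦ 2·X^2·Y^0·Z^0.
  monomial -1·x^1·y^1 ↦ -1·X^1·Y^1·Z^0.
  monomial -1·x^1·y^0 ↦ -1·X^1·Y^0·Z^1.
  monomial 3·x^0·y^2 ↦ 3·X^0·Y^2·Z^0.
  monomial 2·x^0·y^1 ↦ 2·X^0·Y^1·Z^1.
Collecting: F(X, Y, Z) = 2*X**2 - X*Y - X*Z + 3*Y**2 + 2*Y*Z.


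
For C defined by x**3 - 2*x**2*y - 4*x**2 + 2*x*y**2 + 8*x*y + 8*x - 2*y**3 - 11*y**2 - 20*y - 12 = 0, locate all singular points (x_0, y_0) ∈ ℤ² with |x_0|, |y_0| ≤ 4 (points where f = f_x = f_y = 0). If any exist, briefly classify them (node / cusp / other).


Singular points: {(0, -2)}; classification: cusp.

Compute partial derivatives:
  f_x = 3*x**2 - 4*x*y - 8*x + 2*y**2 + 8*y + 8.
  f_y = -2*x**2 + 4*x*y + 8*x - 6*y**2 - 22*y - 20.
Scan x_0 ∈ {−4, ..., 4}. For each x_0, f_y(x_0, y) is a polynomial in y; find its integer roots y ∈ {−4, ..., 4}, then test f_x and f at those candidates.
  x = -4: f_y(-4, y) = -6*y**2 - 38*y - 84; no integer root y with |y| ≤ 4.
  x = -3: f_y(-3, y) = -6*y**2 - 34*y - 62; no integer root y with |y| ≤ 4.
  x = -2: f_y(-2, y) = -6*y**2 - 30*y - 44; no integer root y with |y| ≤ 4.
  x = -1: f_y(-1, y) = -6*y**2 - 26*y - 30; no integer root y with |y| ≤ 4.
  x = 0: f_y(0, y) = -6*y**2 - 22*y - 20; vanishes at y ∈ {-2}. (0, -2): f_x = 0, f = 0 — SINGULAR.
  x = 1: f_y(1, y) = -6*y**2 - 18*y - 14; no integer root y with |y| ≤ 4.
  x = 2: f_y(2, y) = -6*y**2 - 14*y - 12; no integer root y with |y| ≤ 4.
  x = 3: f_y(3, y) = -6*y**2 - 10*y - 14; no integer root y with |y| ≤ 4.
  x = 4: f_y(4, y) = -6*y**2 - 6*y - 20; no integer root y with |y| ≤ 4.
Only singular point on the grid: (0, -2).
Classify: substitute x = 0 + u, y = -2 + v and expand: f = u**3 - 2*u**2*v + 2*u*v**2 - 2*v**3 + v**2.
No constant or linear terms (consistent with a singular point). Quadratic part: v**2. Cubic part: u**3 - 2*u**2*v + 2*u*v**2 - 2*v**3.
The quadratic part v**2 is a perfect square, so there is a single (double) tangent line v = 0, i.e. y = -2. Restricting the cubic part to that line (v = 0) leaves u**3 ≠ 0, so f is not divisible by v and the branch is v² ≈ -u**3 to lowest order — this is a cusp.
Classification: cusp.


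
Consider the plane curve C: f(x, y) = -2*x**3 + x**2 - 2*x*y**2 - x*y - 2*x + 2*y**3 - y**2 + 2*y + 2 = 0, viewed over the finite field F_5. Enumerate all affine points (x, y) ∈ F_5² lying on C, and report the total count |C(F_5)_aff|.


Affine F_5-points: {(0, 1), (1, 2), (2, 3), (3, 1)}; count = 4.

For each of the 25 pairs (x, y) ∈ F_5², evaluate f(x, y) mod 5. Record the zeros.
  x = 0: [0↦2, 1↦0, 2↦3, 3↦3, 4↦2]  zeros at y ∈ {1}
  x = 1: [0↦4, 1↦4, 2↦0, 3↦4, 4↦3]  zeros at y ∈ {2}
  x = 2: [0↦1, 1↦3, 2↦2, 3↦0, 4↦4]  zeros at y ∈ {3}
  x = 3: [0↦1, 1↦0, 2↦2, 3↦4, 4↦3]  zeros at y ∈ {1}
  x = 4: [0↦2, 1↦3, 2↦3, 3↦4, 4↦3]  zeros at y ∈ ∅
Collecting zeros: affine points = {(0, 1), (1, 2), (2, 3), (3, 1)}.
Total count |C(F_5)_aff| = 4.


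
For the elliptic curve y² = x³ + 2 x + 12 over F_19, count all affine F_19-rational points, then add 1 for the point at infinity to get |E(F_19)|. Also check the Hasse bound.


Affine points = {(2, 9), (2, 10), (3, 8), (3, 11), (10, 5), (10, 14), (11, 4), (11, 15), (12, 4), (12, 15), (15, 4), (15, 15), (16, 6), (16, 13), (17, 0), (18, 3), (18, 16)}; affine count = 17; |E(F_19)| = 18.

Discriminant check: Δ ∝ 4a³ + 27b² = 4·2³ + 27·12² = 4·8 + 27·144 ≡ 6 (mod 19). Nonzero ⇒ E is nonsingular.
For each x ∈ F_19, compute rhs = x³ + 2·x + 12 mod 19, then count y ∈ F_19 with y² ≡ rhs.
  x = 0: rhs = 12, matching y values: none (0 points).
  x = 1: rhs = 15, matching y values: none (0 points).
  x = 2: rhs = 5, matching y values: 9, 10 (2 points).
  x = 3: rhs = 7, matching y values: 8, 11 (2 points).
  x = 4: rhs = 8, matching y values: none (0 points).
  x = 5: rhs = 14, matching y values: none (0 points).
  x = 6: rhs = 12, matching y values: none (0 points).
  x = 7: rhs = 8, matching y values: none (0 points).
  x = 8: rhs = 8, matching y values: none (0 points).
  x = 9: rhs = 18, matching y values: none (0 points).
  x = 10: rhs = 6, matching y values: 5, 14 (2 points).
  x = 11: rhs = 16, matching y values: 4, 15 (2 points).
  x = 12: rhs = 16, matching y values: 4, 15 (2 points).
  x = 13: rhs = 12, matching y values: none (0 points).
  x = 14: rhs = 10, matching y values: none (0 points).
  x = 15: rhs = 16, matching y values: 4, 15 (2 points).
  x = 16: rhs = 17, matching y values: 6, 13 (2 points).
  x = 17: rhs = 0, matching y values: 0 (1 points).
  x = 18: rhs = 9, matching y values: 3, 16 (2 points).
Total affine count: 17.
Full point count |E(F_19)| = 17 + 1 = 18.
Hasse bound: |18 − (19+1)| = |-2| = 2 ≤ 2√19 ≈ 8.7178 ✓.


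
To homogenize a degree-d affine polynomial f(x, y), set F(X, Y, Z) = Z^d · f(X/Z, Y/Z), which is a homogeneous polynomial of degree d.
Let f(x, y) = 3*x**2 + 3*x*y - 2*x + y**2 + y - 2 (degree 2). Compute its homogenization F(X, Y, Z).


F(X, Y, Z) = 3*X**2 + 3*X*Y - 2*X*Z + Y**2 + Y*Z - 2*Z**2

deg(f) = 2.
Substitute x = X/Z, y = Y/Z into f, then multiply by Z^2.
  monomial 3·x^2·y^0 ↦ 3·X^2·Y^0·Z^0.
  monomial 3·x^1·y^1 ↦ 3·X^1·Y^1·Z^0.
  monomial -2·x^1·y^0 ↦ -2·X^1·Y^0·Z^1.
  monomial 1·x^0·y^2 ↦ 1·X^0·Y^2·Z^0.
  monomial 1·x^0·y^1 ↦ 1·X^0·Y^1·Z^1.
  monomial -2·x^0·y^0 ↦ -2·X^0·Y^0·Z^2.
Collecting: F(X, Y, Z) = 3*X**2 + 3*X*Y - 2*X*Z + Y**2 + Y*Z - 2*Z**2.


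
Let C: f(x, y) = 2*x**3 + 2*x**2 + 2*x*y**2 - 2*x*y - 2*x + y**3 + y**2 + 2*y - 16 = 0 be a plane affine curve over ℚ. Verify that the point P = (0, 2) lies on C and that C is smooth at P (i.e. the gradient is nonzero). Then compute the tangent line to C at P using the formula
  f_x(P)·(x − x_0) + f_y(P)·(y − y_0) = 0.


Tangent line at P: 2*x + 18*y - 36 = 0.

Step 1: f(0, 2) = 0, so P lies on C.
Step 2: partial derivatives
  f_x(x, y) = 6*x**2 + 4*x + 2*y**2 - 2*y - 2, f_y(x, y) = 4*x*y - 2*x + 3*y**2 + 2*y + 2.
  f_x(P) = 2, f_y(P) = 18 (gradient nonzero, so P is smooth).
Step 3: tangent line at P: 2·(x − 0) + 18·(y − 2) = 0.
Expanding: 2*x + 18*y - 36 = 0.


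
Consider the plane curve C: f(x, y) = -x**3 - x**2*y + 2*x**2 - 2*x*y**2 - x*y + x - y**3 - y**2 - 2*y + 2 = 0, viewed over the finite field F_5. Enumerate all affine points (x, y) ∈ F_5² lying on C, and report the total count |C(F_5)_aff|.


Affine F_5-points: {(0, 3), (2, 1), (2, 2), (4, 3)}; count = 4.

For each of the 25 pairs (x, y) ∈ F_5², evaluate f(x, y) mod 5. Record the zeros.
  x = 0: [0↦2, 1↦3, 2↦1, 3↦0, 4↦4]  zeros at y ∈ {3}
  x = 1: [0↦4, 1↦1, 2↦1, 3↦3, 4↦1]  zeros at y ∈ ∅
  x = 2: [0↦4, 1↦0, 2↦0, 3↦3, 4↦3]  zeros at y ∈ {1, 2}
  x = 3: [0↦1, 1↦4, 2↦2, 3↦4, 4↦4]  zeros at y ∈ ∅
  x = 4: [0↦4, 1↦2, 2↦1, 3↦0, 4↦3]  zeros at y ∈ {3}
Collecting zeros: affine points = {(0, 3), (2, 1), (2, 2), (4, 3)}.
Total count |C(F_5)_aff| = 4.


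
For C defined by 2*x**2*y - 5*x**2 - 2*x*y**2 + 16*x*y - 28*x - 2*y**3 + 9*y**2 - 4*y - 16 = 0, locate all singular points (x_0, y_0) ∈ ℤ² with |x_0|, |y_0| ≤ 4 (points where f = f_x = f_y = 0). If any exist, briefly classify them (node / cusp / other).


Singular points: {(-2, 2)}; classification: node.

Compute partial derivatives:
  f_x = 4*x*y - 10*x - 2*y**2 + 16*y - 28.
  f_y = 2*x**2 - 4*x*y + 16*x - 6*y**2 + 18*y - 4.
Scan x_0 ∈ {−4, ..., 4}. For each x_0, f_y(x_0, y) is a polynomial in y; find its integer roots y ∈ {−4, ..., 4}, then test f_x and f at those candidates.
  x = -4: f_y(-4, y) = -6*y**2 + 34*y - 36; no integer root y with |y| ≤ 4.
  x = -3: f_y(-3, y) = -6*y**2 + 30*y - 34; no integer root y with |y| ≤ 4.
  x = -2: f_y(-2, y) = -6*y**2 + 26*y - 28; vanishes at y ∈ {2}. (-2, 2): f_x = 0, f = 0 — SINGULAR.
  x = -1: f_y(-1, y) = -6*y**2 + 22*y - 18; no integer root y with |y| ≤ 4.
  x = 0: f_y(0, y) = -6*y**2 + 18*y - 4; no integer root y with |y| ≤ 4.
  x = 1: f_y(1, y) = -6*y**2 + 14*y + 14; no integer root y with |y| ≤ 4.
  x = 2: f_y(2, y) = -6*y**2 + 10*y + 36; no integer root y with |y| ≤ 4.
  x = 3: f_y(3, y) = -6*y**2 + 6*y + 62; no integer root y with |y| ≤ 4.
  x = 4: f_y(4, y) = -6*y**2 + 2*y + 92; no integer root y with |y| ≤ 4.
Only singular point on the grid: (-2, 2).
Classify: substitute x = -2 + u, y = 2 + v and expand: f = 2*u**2*v - u**2 - 2*u*v**2 - 2*v**3 + v**2.
No constant or linear terms (consistent with a singular point). Quadratic part: -u**2 + v**2. Cubic part: 2*u**2*v - 2*u*v**2 - 2*v**3.
The quadratic part v**2 - u**2 = (v − u)(v + u) splits into two distinct linear factors, so there are two distinct tangent lines y − 2 = ±(x − -2) — this is a node (ordinary double point).
Classification: node.


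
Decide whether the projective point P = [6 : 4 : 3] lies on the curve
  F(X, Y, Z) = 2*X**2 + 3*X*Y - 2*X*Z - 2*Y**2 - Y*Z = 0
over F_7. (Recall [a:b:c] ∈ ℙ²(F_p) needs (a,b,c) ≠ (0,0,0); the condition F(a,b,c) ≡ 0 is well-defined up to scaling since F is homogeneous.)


F(6,4,3) ≡ 1 (mod 7); P is NOT on the curve.

Evaluate F(6, 4, 3) term-by-term (mod 7).
  2*X**2 ↦ 2·36·1·1 = 72
  3*X*Y ↦ 3·6·4·1 = 72
  -2*X*Z ↦ -2·6·1·3 = -36
  -2*Y**2 ↦ -2·1·16·1 = -32
  -Y*Z ↦ -1·1·4·3 = -12
Sum: F(6, 4, 3) = (72) + (72) + (-36) + (-32) + (-12) = 64.
Reducing mod 7: 64 ≡ 1 (mod 7).
Since F(a, b, c) ≡ 1 ≠ 0 (mod 7), P does NOT lie on the curve.


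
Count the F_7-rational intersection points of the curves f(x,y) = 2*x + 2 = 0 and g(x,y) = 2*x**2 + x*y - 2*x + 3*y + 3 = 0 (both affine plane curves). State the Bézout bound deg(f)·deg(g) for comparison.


Common zeros: {(6, 0)}; count = 1; Bézout bound = 2.

deg(f) = 1, deg(g) = 2, so Bézout bound = 2.
Scan x ∈ F_7. For each x, list the y ∈ F_7 with f(x, y) ≡ 0 and those with g(x, y) ≡ 0 (mod 7); the common zeros in that column are the intersection.
  x = 0: f ≡ 0 at y ∈ ∅; g ≡ 0 at y ∈ {6}; common: ∅.
  x = 1: f ≡ 0 at y ∈ ∅; g ≡ 0 at y ∈ {1}; common: ∅.
  x = 2: f ≡ 0 at y ∈ ∅; g ≡ 0 at y ∈ {0}; common: ∅.
  x = 3: f ≡ 0 at y ∈ ∅; g ≡ 0 at y ∈ {1}; common: ∅.
  x = 4: f ≡ 0 at y ∈ ∅; g ≡ 0 at y ∈ ∅; common: ∅.
  x = 5: f ≡ 0 at y ∈ ∅; g ≡ 0 at y ∈ {6}; common: ∅.
  x = 6: f ≡ 0 at y ∈ {0, 1, 2, 3, 4, 5, 6}; g ≡ 0 at y ∈ {0}; common: {0}.
Collecting: common zeros = {(6, 0)}, so the count is 1.
Comparison with the Bézout bound: 1 ≤ 2 = deg(f)·deg(g), as expected for curves with no common component (the affine F_7-count falls short of the bound because intersections may lie at infinity, over extension fields, or carry multiplicity).


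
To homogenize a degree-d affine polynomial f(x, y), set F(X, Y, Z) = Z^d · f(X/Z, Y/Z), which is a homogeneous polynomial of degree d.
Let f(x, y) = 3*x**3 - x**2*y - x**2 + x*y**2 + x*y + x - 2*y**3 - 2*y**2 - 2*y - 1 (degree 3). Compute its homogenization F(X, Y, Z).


F(X, Y, Z) = 3*X**3 - X**2*Y - X**2*Z + X*Y**2 + X*Y*Z + X*Z**2 - 2*Y**3 - 2*Y**2*Z - 2*Y*Z**2 - Z**3

deg(f) = 3.
Substitute x = X/Z, y = Y/Z into f, then multiply by Z^3.
  monomial 3·x^3·y^0 ↦ 3·X^3·Y^0·Z^0.
  monomial -1·x^2·y^1 ↦ -1·X^2·Y^1·Z^0.
  monomial -1·x^2·y^0 ↦ -1·X^2·Y^0·Z^1.
  monomial 1·x^1·y^2 ↦ 1·X^1·Y^2·Z^0.
  monomial 1·x^1·y^1 ↦ 1·X^1·Y^1·Z^1.
  monomial 1·x^1·y^0 ↦ 1·X^1·Y^0·Z^2.
  monomial -2·x^0·y^3 ↦ -2·X^0·Y^3·Z^0.
  monomial -2·x^0·y^2 ↦ -2·X^0·Y^2·Z^1.
  monomial -2·x^0·y^1 ↦ -2·X^0·Y^1·Z^2.
  monomial -1·x^0·y^0 ↦ -1·X^0·Y^0·Z^3.
Collecting: F(X, Y, Z) = 3*X**3 - X**2*Y - X**2*Z + X*Y**2 + X*Y*Z + X*Z**2 - 2*Y**3 - 2*Y**2*Z - 2*Y*Z**2 - Z**3.


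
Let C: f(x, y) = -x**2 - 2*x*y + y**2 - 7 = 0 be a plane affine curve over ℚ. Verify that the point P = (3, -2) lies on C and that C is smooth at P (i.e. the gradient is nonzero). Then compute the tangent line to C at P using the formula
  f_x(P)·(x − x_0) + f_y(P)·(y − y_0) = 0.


Tangent line at P: -2*x - 10*y - 14 = 0.

Step 1: f(3, -2) = 0, so P lies on C.
Step 2: partial derivatives
  f_x(x, y) = -2*x - 2*y, f_y(x, y) = -2*x + 2*y.
  f_x(P) = -2, f_y(P) = -10 (gradient nonzero, so P is smooth).
Step 3: tangent line at P: -2·(x − 3) + -10·(y − -2) = 0.
Expanding: -2*x - 10*y - 14 = 0.


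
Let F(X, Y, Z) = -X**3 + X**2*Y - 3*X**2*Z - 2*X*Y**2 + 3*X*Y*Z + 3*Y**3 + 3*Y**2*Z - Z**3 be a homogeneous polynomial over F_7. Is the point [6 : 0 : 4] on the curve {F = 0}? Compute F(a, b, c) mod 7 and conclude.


F(6,0,4) ≡ 2 (mod 7); P is NOT on the curve.

Evaluate F(6, 0, 4) term-by-term (mod 7).
  -X**3 ↦ -1·216·1·1 = -216
  X**2*Y ↦ 1·36·0·1 = 0
  -3*X**2*Z ↦ -3·36·1·4 = -432
  -2*X*Y**2 ↦ -2·6·0·1 = 0
  3*X*Y*Z ↦ 3·6·0·4 = 0
  3*Y**3 ↦ 3·1·0·1 = 0
  3*Y**2*Z ↦ 3·1·0·4 = 0
  -Z**3 ↦ -1·1·1·64 = -64
Sum: F(6, 0, 4) = (-216) + (0) + (-432) + (0) + (0) + (0) + (0) + (-64) = -712.
Reducing mod 7: -712 ≡ 2 (mod 7).
Since F(a, b, c) ≡ 2 ≠ 0 (mod 7), P does NOT lie on the curve.


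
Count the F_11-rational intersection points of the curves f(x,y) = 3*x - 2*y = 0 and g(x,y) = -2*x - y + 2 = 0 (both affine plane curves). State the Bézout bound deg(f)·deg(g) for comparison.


Common zeros: {(10, 4)}; count = 1; Bézout bound = 1.

deg(f) = 1, deg(g) = 1, so Bézout bound = 1.
Scan x ∈ F_11. For each x, list the y ∈ F_11 with f(x, y) ≡ 0 and those with g(x, y) ≡ 0 (mod 11); the common zeros in that column are the intersection.
  x = 0: f ≡ 0 at y ∈ {0}; g ≡ 0 at y ∈ {2}; common: ∅.
  x = 1: f ≡ 0 at y ∈ {7}; g ≡ 0 at y ∈ {0}; common: ∅.
  x = 2: f ≡ 0 at y ∈ {3}; g ≡ 0 at y ∈ {9}; common: ∅.
  x = 3: f ≡ 0 at y ∈ {10}; g ≡ 0 at y ∈ {7}; common: ∅.
  x = 4: f ≡ 0 at y ∈ {6}; g ≡ 0 at y ∈ {5}; common: ∅.
  x = 5: f ≡ 0 at y ∈ {2}; g ≡ 0 at y ∈ {3}; common: ∅.
  x = 6: f ≡ 0 at y ∈ {9}; g ≡ 0 at y ∈ {1}; common: ∅.
  x = 7: f ≡ 0 at y ∈ {5}; g ≡ 0 at y ∈ {10}; common: ∅.
  x = 8: f ≡ 0 at y ∈ {1}; g ≡ 0 at y ∈ {8}; common: ∅.
  x = 9: f ≡ 0 at y ∈ {8}; g ≡ 0 at y ∈ {6}; common: ∅.
  x = 10: f ≡ 0 at y ∈ {4}; g ≡ 0 at y ∈ {4}; common: {4}.
Collecting: common zeros = {(10, 4)}, so the count is 1.
Comparison with the Bézout bound: 1 ≤ 1 = deg(f)·deg(g), as expected for curves with no common component (the bound is attained).


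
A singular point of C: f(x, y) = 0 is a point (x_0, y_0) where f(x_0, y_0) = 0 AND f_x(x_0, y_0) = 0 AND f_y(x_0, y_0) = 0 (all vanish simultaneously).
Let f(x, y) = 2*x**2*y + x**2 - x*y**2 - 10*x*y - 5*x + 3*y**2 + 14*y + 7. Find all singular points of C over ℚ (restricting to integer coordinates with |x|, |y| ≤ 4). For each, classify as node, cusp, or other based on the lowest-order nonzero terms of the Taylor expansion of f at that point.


Singular points: {(2, -1)}; classification: node.

Compute partial derivatives:
  f_x = 4*x*y + 2*x - y**2 - 10*y - 5.
  f_y = 2*x**2 - 2*x*y - 10*x + 6*y + 14.
Scan x_0 ∈ {−4, ..., 4}. For each x_0, f_y(x_0, y) is a polynomial in y; find its integer roots y ∈ {−4, ..., 4}, then test f_x and f at those candidates.
  x = -4: f_y(-4, y) = 14*y + 86; no integer root y with |y| ≤ 4.
  x = -3: f_y(-3, y) = 12*y + 62; no integer root y with |y| ≤ 4.
  x = -2: f_y(-2, y) = 10*y + 42; no integer root y with |y| ≤ 4.
  x = -1: f_y(-1, y) = 8*y + 26; no integer root y with |y| ≤ 4.
  x = 0: f_y(0, y) = 6*y + 14; no integer root y with |y| ≤ 4.
  x = 1: f_y(1, y) = 4*y + 6; no integer root y with |y| ≤ 4.
  x = 2: f_y(2, y) = 2*y + 2; vanishes at y ∈ {-1}. (2, -1): f_x = 0, f = 0 — SINGULAR.
  x = 3: f_y(3, y) = 2; no integer root y with |y| ≤ 4.
  x = 4: f_y(4, y) = 6 - 2*y; vanishes at y ∈ {3}. (4, 3): f_x = 12 ≠ 0.
Only singular point on the grid: (2, -1).
Classify: substitute x = 2 + u, y = -1 + v and expand: f = 2*u**2*v - u**2 - u*v**2 + v**2.
No constant or linear terms (consistent with a singular point). Quadratic part: -u**2 + v**2. Cubic part: 2*u**2*v - u*v**2.
The quadratic part v**2 - u**2 = (v − u)(v + u) splits into two distinct linear factors, so there are two distinct tangent lines y − -1 = ±(x − 2) — this is a node (ordinary double point).
Classification: node.


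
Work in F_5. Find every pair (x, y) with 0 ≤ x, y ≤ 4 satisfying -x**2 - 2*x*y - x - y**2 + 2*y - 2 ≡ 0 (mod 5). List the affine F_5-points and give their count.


Affine F_5-points: {(0, 3), (0, 4), (1, 1), (1, 4), (3, 3)}; count = 5.

For each of the 25 pairs (x, y) ∈ F_5², evaluate f(x, y) mod 5. Record the zeros.
  x = 0: [0↦3, 1↦4, 2↦3, 3↦0, 4↦0]  zeros at y ∈ {3, 4}
  x = 1: [0↦1, 1↦0, 2↦2, 3↦2, 4↦0]  zeros at y ∈ {1, 4}
  x = 2: [0↦2, 1↦4, 2↦4, 3↦2, 4↦3]  zeros at y ∈ ∅
  x = 3: [0↦1, 1↦1, 2↦4, 3↦0, 4↦4]  zeros at y ∈ {3}
  x = 4: [0↦3, 1↦1, 2↦2, 3↦1, 4↦3]  zeros at y ∈ ∅
Collecting zeros: affine points = {(0, 3), (0, 4), (1, 1), (1, 4), (3, 3)}.
Total count |C(F_5)_aff| = 5.


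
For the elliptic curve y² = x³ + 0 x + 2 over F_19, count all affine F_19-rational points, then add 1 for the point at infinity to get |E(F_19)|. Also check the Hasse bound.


Affine points = {(4, 3), (4, 16), (6, 3), (6, 16), (8, 1), (8, 18), (9, 3), (9, 16), (12, 1), (12, 18), (18, 1), (18, 18)}; affine count = 12; |E(F_19)| = 13.

Discriminant check: Δ ∝ 4a³ + 27b² = 4·0³ + 27·2² = 4·0 + 27·4 ≡ 13 (mod 19). Nonzero ⇒ E is nonsingular.
For each x ∈ F_19, compute rhs = x³ + 0·x + 2 mod 19, then count y ∈ F_19 with y² ≡ rhs.
  x = 0: rhs = 2, matching y values: none (0 points).
  x = 1: rhs = 3, matching y values: none (0 points).
  x = 2: rhs = 10, matching y values: none (0 points).
  x = 3: rhs = 10, matching y values: none (0 points).
  x = 4: rhs = 9, matching y values: 3, 16 (2 points).
  x = 5: rhs = 13, matching y values: none (0 points).
  x = 6: rhs = 9, matching y values: 3, 16 (2 points).
  x = 7: rhs = 3, matching y values: none (0 points).
  x = 8: rhs = 1, matching y values: 1, 18 (2 points).
  x = 9: rhs = 9, matching y values: 3, 16 (2 points).
  x = 10: rhs = 14, matching y values: none (0 points).
  x = 11: rhs = 3, matching y values: none (0 points).
  x = 12: rhs = 1, matching y values: 1, 18 (2 points).
  x = 13: rhs = 14, matching y values: none (0 points).
  x = 14: rhs = 10, matching y values: none (0 points).
  x = 15: rhs = 14, matching y values: none (0 points).
  x = 16: rhs = 13, matching y values: none (0 points).
  x = 17: rhs = 13, matching y values: none (0 points).
  x = 18: rhs = 1, matching y values: 1, 18 (2 points).
Total affine count: 12.
Full point count |E(F_19)| = 12 + 1 = 13.
Hasse bound: |13 − (19+1)| = |-7| = 7 ≤ 2√19 ≈ 8.7178 ✓.


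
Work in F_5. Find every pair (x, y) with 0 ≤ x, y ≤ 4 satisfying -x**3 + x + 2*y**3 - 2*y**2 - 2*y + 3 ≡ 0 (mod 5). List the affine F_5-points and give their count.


Affine F_5-points: {(2, 1), (2, 4)}; count = 2.

For each of the 25 pairs (x, y) ∈ F_5², evaluate f(x, y) mod 5. Record the zeros.
  x = 0: [0↦3, 1↦1, 2↦2, 3↦3, 4↦1]  zeros at y ∈ ∅
  x = 1: [0↦3, 1↦1, 2↦2, 3↦3, 4↦1]  zeros at y ∈ ∅
  x = 2: [0↦2, 1↦0, 2↦1, 3↦2, 4↦0]  zeros at y ∈ {1, 4}
  x = 3: [0↦4, 1↦2, 2↦3, 3↦4, 4↦2]  zeros at y ∈ ∅
  x = 4: [0↦3, 1↦1, 2↦2, 3↦3, 4↦1]  zeros at y ∈ ∅
Collecting zeros: affine points = {(2, 1), (2, 4)}.
Total count |C(F_5)_aff| = 2.


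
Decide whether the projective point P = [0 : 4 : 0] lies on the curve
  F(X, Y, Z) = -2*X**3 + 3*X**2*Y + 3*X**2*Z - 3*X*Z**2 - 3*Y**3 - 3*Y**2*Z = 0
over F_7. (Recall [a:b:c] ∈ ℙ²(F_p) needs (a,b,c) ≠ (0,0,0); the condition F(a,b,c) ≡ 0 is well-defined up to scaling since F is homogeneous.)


F(0,4,0) ≡ 4 (mod 7); P is NOT on the curve.

Evaluate F(0, 4, 0) term-by-term (mod 7).
  -2*X**3 ↦ -2·0·1·1 = 0
  3*X**2*Y ↦ 3·0·4·1 = 0
  3*X**2*Z ↦ 3·0·1·0 = 0
  -3*X*Z**2 ↦ -3·0·1·0 = 0
  -3*Y**3 ↦ -3·1·64·1 = -192
  -3*Y**2*Z ↦ -3·1·16·0 = 0
Sum: F(0, 4, 0) = (0) + (0) + (0) + (0) + (-192) + (0) = -192.
Reducing mod 7: -192 ≡ 4 (mod 7).
Since F(a, b, c) ≡ 4 ≠ 0 (mod 7), P does NOT lie on the curve.


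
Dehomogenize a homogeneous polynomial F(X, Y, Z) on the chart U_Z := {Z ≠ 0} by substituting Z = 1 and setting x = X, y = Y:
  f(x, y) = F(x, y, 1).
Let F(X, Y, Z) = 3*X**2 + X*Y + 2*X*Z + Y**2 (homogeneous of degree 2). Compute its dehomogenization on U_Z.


f(x, y) = 3*x**2 + x*y + 2*x + y**2

On U_Z we set Z = 1. Each monomial c·X^i·Y^j·Z^k in F becomes c·x^i·y^j·1^k = c·x^i·y^j.
Substituting Z = 1: F(X, Y, 1) = 3*x**2 + x*y + 2*x + y**2.
Note: deg(f) ≤ deg(F) = 2; strict inequality happens when F is divisible by Z (lost terms).


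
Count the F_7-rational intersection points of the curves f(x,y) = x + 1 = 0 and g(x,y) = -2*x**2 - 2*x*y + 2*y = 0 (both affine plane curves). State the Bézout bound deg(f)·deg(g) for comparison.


Common zeros: {(6, 4)}; count = 1; Bézout bound = 2.

deg(f) = 1, deg(g) = 2, so Bézout bound = 2.
Scan x ∈ F_7. For each x, list the y ∈ F_7 with f(x, y) ≡ 0 and those with g(x, y) ≡ 0 (mod 7); the common zeros in that column are the intersection.
  x = 0: f ≡ 0 at y ∈ ∅; g ≡ 0 at y ∈ {0}; common: ∅.
  x = 1: f ≡ 0 at y ∈ ∅; g ≡ 0 at y ∈ ∅; common: ∅.
  x = 2: f ≡ 0 at y ∈ ∅; g ≡ 0 at y ∈ {3}; common: ∅.
  x = 3: f ≡ 0 at y ∈ ∅; g ≡ 0 at y ∈ {6}; common: ∅.
  x = 4: f ≡ 0 at y ∈ ∅; g ≡ 0 at y ∈ {4}; common: ∅.
  x = 5: f ≡ 0 at y ∈ ∅; g ≡ 0 at y ∈ {6}; common: ∅.
  x = 6: f ≡ 0 at y ∈ {0, 1, 2, 3, 4, 5, 6}; g ≡ 0 at y ∈ {4}; common: {4}.
Collecting: common zeros = {(6, 4)}, so the count is 1.
Comparison with the Bézout bound: 1 ≤ 2 = deg(f)·deg(g), as expected for curves with no common component (the affine F_7-count falls short of the bound because intersections may lie at infinity, over extension fields, or carry multiplicity).


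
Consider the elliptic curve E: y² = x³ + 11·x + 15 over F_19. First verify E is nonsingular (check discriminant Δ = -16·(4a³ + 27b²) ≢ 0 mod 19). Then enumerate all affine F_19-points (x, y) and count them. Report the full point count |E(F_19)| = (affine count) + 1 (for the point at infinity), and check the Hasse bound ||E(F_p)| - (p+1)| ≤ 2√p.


Affine points = {(2, 8), (2, 11), (4, 3), (4, 16), (5, 9), (5, 10), (7, 6), (7, 13), (8, 8), (8, 11), (9, 8), (9, 11), (10, 2), (10, 17), (11, 2), (11, 17), (14, 5), (14, 14), (17, 2), (17, 17)}; affine count = 20; |E(F_19)| = 21.

Discriminant check: Δ ∝ 4a³ + 27b² = 4·11³ + 27·15² = 4·1331 + 27·225 ≡ 18 (mod 19). Nonzero ⇒ E is nonsingular.
For each x ∈ F_19, compute rhs = x³ + 11·x + 15 mod 19, then count y ∈ F_19 with y² ≡ rhs.
  x = 0: rhs = 15, matching y values: none (0 points).
  x = 1: rhs = 8, matching y values: none (0 points).
  x = 2: rhs = 7, matching y values: 8, 11 (2 points).
  x = 3: rhs = 18, matching y values: none (0 points).
  x = 4: rhs = 9, matching y values: 3, 16 (2 points).
  x = 5: rhs = 5, matching y values: 9, 10 (2 points).
  x = 6: rhs = 12, matching y values: none (0 points).
  x = 7: rhs = 17, matching y values: 6, 13 (2 points).
  x = 8: rhs = 7, matching y values: 8, 11 (2 points).
  x = 9: rhs = 7, matching y values: 8, 11 (2 points).
  x = 10: rhs = 4, matching y values: 2, 17 (2 points).
  x = 11: rhs = 4, matching y values: 2, 17 (2 points).
  x = 12: rhs = 13, matching y values: none (0 points).
  x = 13: rhs = 18, matching y values: none (0 points).
  x = 14: rhs = 6, matching y values: 5, 14 (2 points).
  x = 15: rhs = 2, matching y values: none (0 points).
  x = 16: rhs = 12, matching y values: none (0 points).
  x = 17: rhs = 4, matching y values: 2, 17 (2 points).
  x = 18: rhs = 3, matching y values: none (0 points).
Total affine count: 20.
Full point count |E(F_19)| = 20 + 1 = 21.
Hasse bound: |21 − (19+1)| = |1| = 1 ≤ 2√19 ≈ 8.7178 ✓.


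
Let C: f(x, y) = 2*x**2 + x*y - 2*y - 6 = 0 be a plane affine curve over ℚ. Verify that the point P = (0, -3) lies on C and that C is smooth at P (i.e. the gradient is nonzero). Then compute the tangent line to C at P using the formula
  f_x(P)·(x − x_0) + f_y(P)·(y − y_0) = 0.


Tangent line at P: -3*x - 2*y - 6 = 0.

Step 1: f(0, -3) = 0, so P lies on C.
Step 2: partial derivatives
  f_x(x, y) = 4*x + y, f_y(x, y) = x - 2.
  f_x(P) = -3, f_y(P) = -2 (gradient nonzero, so P is smooth).
Step 3: tangent line at P: -3·(x − 0) + -2·(y − -3) = 0.
Expanding: -3*x - 2*y - 6 = 0.


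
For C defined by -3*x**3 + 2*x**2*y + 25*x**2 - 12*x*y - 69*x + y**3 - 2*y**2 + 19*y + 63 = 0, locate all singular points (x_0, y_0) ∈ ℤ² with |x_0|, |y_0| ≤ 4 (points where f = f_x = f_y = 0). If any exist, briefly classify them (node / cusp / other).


Singular points: {(3, 1)}; classification: cusp.

Compute partial derivatives:
  f_x = -9*x**2 + 4*x*y + 50*x - 12*y - 69.
  f_y = 2*x**2 - 12*x + 3*y**2 - 4*y + 19.
Scan x_0 ∈ {−4, ..., 4}. For each x_0, f_y(x_0, y) is a polynomial in y; find its integer roots y ∈ {−4, ..., 4}, then test f_x and f at those candidates.
  x = -4: f_y(-4, y) = 3*y**2 - 4*y + 99; no integer root y with |y| ≤ 4.
  x = -3: f_y(-3, y) = 3*y**2 - 4*y + 73; no integer root y with |y| ≤ 4.
  x = -2: f_y(-2, y) = 3*y**2 - 4*y + 51; no integer root y with |y| ≤ 4.
  x = -1: f_y(-1, y) = 3*y**2 - 4*y + 33; no integer root y with |y| ≤ 4.
  x = 0: f_y(0, y) = 3*y**2 - 4*y + 19; no integer root y with |y| ≤ 4.
  x = 1: f_y(1, y) = 3*y**2 - 4*y + 9; no integer root y with |y| ≤ 4.
  x = 2: f_y(2, y) = 3*y**2 - 4*y + 3; no integer root y with |y| ≤ 4.
  x = 3: f_y(3, y) = 3*y**2 - 4*y + 1; vanishes at y ∈ {1}. (3, 1): f_x = 0, f = 0 — SINGULAR.
  x = 4: f_y(4, y) = 3*y**2 - 4*y + 3; no integer root y with |y| ≤ 4.
Only singular point on the grid: (3, 1).
Classify: substitute x = 3 + u, y = 1 + v and expand: f = -3*u**3 + 2*u**2*v + v**3 + v**2.
No constant or linear terms (consistent with a singular point). Quadratic part: v**2. Cubic part: -3*u**3 + 2*u**2*v + v**3.
The quadratic part v**2 is a perfect square, so there is a single (double) tangent line v = 0, i.e. y = 1. Restricting the cubic part to that line (v = 0) leaves -3*u**3 ≠ 0, so f is not divisible by v and the branch is v² ≈ 3*u**3 to lowest order — this is a cusp.
Classification: cusp.


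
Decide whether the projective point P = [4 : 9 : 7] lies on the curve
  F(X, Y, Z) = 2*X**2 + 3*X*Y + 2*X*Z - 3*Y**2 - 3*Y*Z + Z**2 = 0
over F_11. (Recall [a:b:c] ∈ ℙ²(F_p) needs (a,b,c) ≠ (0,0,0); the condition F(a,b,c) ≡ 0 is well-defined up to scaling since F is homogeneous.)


F(4,9,7) ≡ 0 (mod 11); P is on the curve.

Evaluate F(4, 9, 7) term-by-term (mod 11).
  2*X**2 ↦ 2·16·1·1 = 32
  3*X*Y ↦ 3·4·9·1 = 108
  2*X*Z ↦ 2·4·1·7 = 56
  -3*Y**2 ↦ -3·1·81·1 = -243
  -3*Y*Z ↦ -3·1·9·7 = -189
  Z**2 ↦ 1·1·1·49 = 49
Sum: F(4, 9, 7) = (32) + (108) + (56) + (-243) + (-189) + (49) = -187.
Reducing mod 11: -187 ≡ 0 (mod 11).
Since F(a, b, c) ≡ 0 (mod 11), P lies on the curve.


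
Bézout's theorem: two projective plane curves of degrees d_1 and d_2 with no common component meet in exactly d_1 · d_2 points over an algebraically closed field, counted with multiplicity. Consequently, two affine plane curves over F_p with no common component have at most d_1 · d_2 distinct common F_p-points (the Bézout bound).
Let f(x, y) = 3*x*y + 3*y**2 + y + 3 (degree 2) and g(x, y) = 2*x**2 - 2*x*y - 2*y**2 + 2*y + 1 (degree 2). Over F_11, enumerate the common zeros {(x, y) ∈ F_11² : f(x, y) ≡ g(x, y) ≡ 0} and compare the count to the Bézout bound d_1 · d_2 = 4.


Common zeros: {(0, 3)}; count = 1; Bézout bound = 4.

deg(f) = 2, deg(g) = 2, so Bézout bound = 4.
Scan x ∈ F_11. For each x, list the y ∈ F_11 with f(x, y) ≡ 0 and those with g(x, y) ≡ 0 (mod 11); the common zeros in that column are the intersection.
  x = 0: f ≡ 0 at y ∈ {3, 4}; g ≡ 0 at y ∈ {3, 9}; common: {3}.
  x = 1: f ≡ 0 at y ∈ ∅; g ≡ 0 at y ∈ ∅; common: ∅.
  x = 2: f ≡ 0 at y ∈ ∅; g ≡ 0 at y ∈ ∅; common: ∅.
  x = 3: f ≡ 0 at y ∈ {7, 8}; g ≡ 0 at y ∈ {3, 6}; common: ∅.
  x = 4: f ≡ 0 at y ∈ {5, 9}; g ≡ 0 at y ∈ {0, 8}; common: ∅.
  x = 5: f ≡ 0 at y ∈ {1}; g ≡ 0 at y ∈ ∅; common: ∅.
  x = 6: f ≡ 0 at y ∈ ∅; g ≡ 0 at y ∈ ∅; common: ∅.
  x = 7: f ≡ 0 at y ∈ ∅; g ≡ 0 at y ∈ {0, 5}; common: ∅.
  x = 8: f ≡ 0 at y ∈ ∅; g ≡ 0 at y ∈ ∅; common: ∅.
  x = 9: f ≡ 0 at y ∈ {10}; g ≡ 0 at y ∈ {5, 9}; common: ∅.
  x = 10: f ≡ 0 at y ∈ {2, 6}; g ≡ 0 at y ∈ ∅; common: ∅.
Collecting: common zeros = {(0, 3)}, so the count is 1.
Comparison with the Bézout bound: 1 ≤ 4 = deg(f)·deg(g), as expected for curves with no common component (the affine F_11-count falls short of the bound because intersections may lie at infinity, over extension fields, or carry multiplicity).


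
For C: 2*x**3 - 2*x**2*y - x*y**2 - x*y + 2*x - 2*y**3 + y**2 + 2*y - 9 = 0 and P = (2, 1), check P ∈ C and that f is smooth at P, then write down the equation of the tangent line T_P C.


Tangent line at P: 16*x - 16*y - 16 = 0.

Step 1: f(2, 1) = 0, so P lies on C.
Step 2: partial derivatives
  f_x(x, y) = 6*x**2 - 4*x*y - y**2 - y + 2, f_y(x, y) = -2*x**2 - 2*x*y - x - 6*y**2 + 2*y + 2.
  f_x(P) = 16, f_y(P) = -16 (gradient nonzero, so P is smooth).
Step 3: tangent line at P: 16·(x − 2) + -16·(y − 1) = 0.
Expanding: 16*x - 16*y - 16 = 0.


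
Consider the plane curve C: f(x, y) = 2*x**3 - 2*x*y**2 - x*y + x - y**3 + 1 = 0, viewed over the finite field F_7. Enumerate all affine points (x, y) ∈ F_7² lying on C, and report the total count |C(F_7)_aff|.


Affine F_7-points: {(0, 1), (0, 2), (0, 4), (1, 1), (1, 2), (3, 6), (4, 0), (5, 6), (6, 1), (6, 2), (6, 6)}; count = 11.

For each of the 49 pairs (x, y) ∈ F_7², evaluate f(x, y) mod 7. Record the zeros.
  x = 0: [0↦1, 1↦0, 2↦0, 3↦2, 4↦0, 5↦2, 6↦2]  zeros at y ∈ {1, 2, 4}
  x = 1: [0↦4, 1↦0, 2↦0, 3↦5, 4↦2, 5↦6, 6↦4]  zeros at y ∈ {1, 2}
  x = 2: [0↦5, 1↦5, 2↦5, 3↦6, 4↦2, 5↦1, 6↦4]  zeros at y ∈ ∅
  x = 3: [0↦2, 1↦6, 2↦6, 3↦3, 4↦5, 5↦6, 6↦0]  zeros at y ∈ {6}
  x = 4: [0↦0, 1↦1, 2↦1, 3↦1, 4↦2, 5↦5, 6↦4]  zeros at y ∈ {0}
  x = 5: [0↦4, 1↦2, 2↦2, 3↦5, 4↦5, 5↦3, 6↦0]  zeros at y ∈ {6}
  x = 6: [0↦5, 1↦0, 2↦0, 3↦6, 4↦5, 5↦5, 6↦0]  zeros at y ∈ {1, 2, 6}
Collecting zeros: affine points = {(0, 1), (0, 2), (0, 4), (1, 1), (1, 2), (3, 6), (4, 0), (5, 6), (6, 1), (6, 2), (6, 6)}.
Total count |C(F_7)_aff| = 11.


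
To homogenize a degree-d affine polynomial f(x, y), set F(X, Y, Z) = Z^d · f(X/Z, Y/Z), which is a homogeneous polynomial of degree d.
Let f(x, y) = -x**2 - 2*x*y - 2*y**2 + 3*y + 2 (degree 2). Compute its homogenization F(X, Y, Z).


F(X, Y, Z) = -X**2 - 2*X*Y - 2*Y**2 + 3*Y*Z + 2*Z**2

deg(f) = 2.
Substitute x = X/Z, y = Y/Z into f, then multiply by Z^2.
  monomial -1·x^2·y^0 ↦ -1·X^2·Y^0·Z^0.
  monomial -2·x^1·y^1 ↦ -2·X^1·Y^1·Z^0.
  monomial -2·x^0·y^2 ↦ -2·X^0·Y^2·Z^0.
  monomial 3·x^0·y^1 ↦ 3·X^0·Y^1·Z^1.
  monomial 2·x^0·y^0 ↦ 2·X^0·Y^0·Z^2.
Collecting: F(X, Y, Z) = -X**2 - 2*X*Y - 2*Y**2 + 3*Y*Z + 2*Z**2.


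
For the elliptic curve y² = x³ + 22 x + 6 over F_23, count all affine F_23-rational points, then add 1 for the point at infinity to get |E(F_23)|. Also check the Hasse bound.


Affine points = {(0, 11), (0, 12), (1, 11), (1, 12), (2, 9), (2, 14), (6, 3), (6, 20), (8, 2), (8, 21), (9, 6), (9, 17), (15, 10), (15, 13), (17, 7), (17, 16), (18, 1), (18, 22), (21, 0), (22, 11), (22, 12)}; affine count = 21; |E(F_23)| = 22.

Discriminant check: Δ ∝ 4a³ + 27b² = 4·22³ + 27·6² = 4·10648 + 27·36 ≡ 2 (mod 23). Nonzero ⇒ E is nonsingular.
For each x ∈ F_23, compute rhs = x³ + 22·x + 6 mod 23, then count y ∈ F_23 with y² ≡ rhs.
  x = 0: rhs = 6, matching y values: 11, 12 (2 points).
  x = 1: rhs = 6, matching y values: 11, 12 (2 points).
  x = 2: rhs = 12, matching y values: 9, 14 (2 points).
  x = 3: rhs = 7, matching y values: none (0 points).
  x = 4: rhs = 20, matching y values: none (0 points).
  x = 5: rhs = 11, matching y values: none (0 points).
  x = 6: rhs = 9, matching y values: 3, 20 (2 points).
  x = 7: rhs = 20, matching y values: none (0 points).
  x = 8: rhs = 4, matching y values: 2, 21 (2 points).
  x = 9: rhs = 13, matching y values: 6, 17 (2 points).
  x = 10: rhs = 7, matching y values: none (0 points).
  x = 11: rhs = 15, matching y values: none (0 points).
  x = 12: rhs = 20, matching y values: none (0 points).
  x = 13: rhs = 5, matching y values: none (0 points).
  x = 14: rhs = 22, matching y values: none (0 points).
  x = 15: rhs = 8, matching y values: 10, 13 (2 points).
  x = 16: rhs = 15, matching y values: none (0 points).
  x = 17: rhs = 3, matching y values: 7, 16 (2 points).
  x = 18: rhs = 1, matching y values: 1, 22 (2 points).
  x = 19: rhs = 15, matching y values: none (0 points).
  x = 20: rhs = 5, matching y values: none (0 points).
  x = 21: rhs = 0, matching y values: 0 (1 points).
  x = 22: rhs = 6, matching y values: 11, 12 (2 points).
Total affine count: 21.
Full point count |E(F_23)| = 21 + 1 = 22.
Hasse bound: |22 − (23+1)| = |-2| = 2 ≤ 2√23 ≈ 9.5917 ✓.


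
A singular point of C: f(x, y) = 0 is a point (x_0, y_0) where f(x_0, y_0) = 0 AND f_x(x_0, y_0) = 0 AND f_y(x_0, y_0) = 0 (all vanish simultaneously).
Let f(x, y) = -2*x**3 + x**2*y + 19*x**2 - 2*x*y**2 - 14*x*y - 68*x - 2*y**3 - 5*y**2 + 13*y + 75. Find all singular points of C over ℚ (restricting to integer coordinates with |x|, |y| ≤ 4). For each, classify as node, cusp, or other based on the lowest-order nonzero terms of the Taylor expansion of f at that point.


Singular points: {(3, -2)}; classification: node.

Compute partial derivatives:
  f_x = -6*x**2 + 2*x*y + 38*x - 2*y**2 - 14*y - 68.
  f_y = x**2 - 4*x*y - 14*x - 6*y**2 - 10*y + 13.
Scan x_0 ∈ {−4, ..., 4}. For each x_0, f_y(x_0, y) is a polynomial in y; find its integer roots y ∈ {−4, ..., 4}, then test f_x and f at those candidates.
  x = -4: f_y(-4, y) = -6*y**2 + 6*y + 85; no integer root y with |y| ≤ 4.
  x = -3: f_y(-3, y) = -6*y**2 + 2*y + 64; no integer root y with |y| ≤ 4.
  x = -2: f_y(-2, y) = -6*y**2 - 2*y + 45; no integer root y with |y| ≤ 4.
  x = -1: f_y(-1, y) = -6*y**2 - 6*y + 28; no integer root y with |y| ≤ 4.
  x = 0: f_y(0, y) = -6*y**2 - 10*y + 13; no integer root y with |y| ≤ 4.
  x = 1: f_y(1, y) = -6*y**2 - 14*y; vanishes at y ∈ {0}. (1, 0): f_x = -36 ≠ 0.
  x = 2: f_y(2, y) = -6*y**2 - 18*y - 11; no integer root y with |y| ≤ 4.
  x = 3: f_y(3, y) = -6*y**2 - 22*y - 20; vanishes at y ∈ {-2}. (3, -2): f_x = 0, f = 0 — SINGULAR.
  x = 4: f_y(4, y) = -6*y**2 - 26*y - 27; no integer root y with |y| ≤ 4.
Only singular point on the grid: (3, -2).
Classify: substitute x = 3 + u, y = -2 + v and expand: f = -2*u**3 + u**2*v - u**2 - 2*u*v**2 - 2*v**3 + v**2.
No constant or linear terms (consistent with a singular point). Quadratic part: -u**2 + v**2. Cubic part: -2*u**3 + u**2*v - 2*u*v**2 - 2*v**3.
The quadratic part v**2 - u**2 = (v − u)(v + u) splits into two distinct linear factors, so there are two distinct tangent lines y − -2 = ±(x − 3) — this is a node (ordinary double point).
Classification: node.
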